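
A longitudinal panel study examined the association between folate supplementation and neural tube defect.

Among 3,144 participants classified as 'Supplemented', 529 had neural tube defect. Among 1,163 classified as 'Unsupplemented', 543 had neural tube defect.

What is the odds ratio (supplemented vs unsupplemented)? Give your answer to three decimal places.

0.231

From the description: a = 529, b = 2615, c = 543, d = 620.
OR = (a·d)/(b·c) = (529 × 620) / (2615 × 543) = 327980 / 1419945 = 0.23098
Exposure is associated with lower odds of neural tube defect (OR = 0.23 < 1).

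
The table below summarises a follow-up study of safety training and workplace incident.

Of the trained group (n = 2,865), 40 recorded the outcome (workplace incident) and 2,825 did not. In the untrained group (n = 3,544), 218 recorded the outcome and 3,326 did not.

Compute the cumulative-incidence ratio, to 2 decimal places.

0.23

From the description: a = 40, b = 2825, c = 218, d = 3326.
Risk in exposed = 40/2865 = 0.01396; risk in unexposed = 218/3544 = 0.06151.
RR = 0.01396 / 0.06151 = 0.22697
The risk is 77% lower among the exposed than among the unexposed.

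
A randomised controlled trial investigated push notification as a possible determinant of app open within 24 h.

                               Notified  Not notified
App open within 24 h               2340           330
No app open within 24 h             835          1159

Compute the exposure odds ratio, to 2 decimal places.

Reading the table with exposure as columns: a = 2340 (Notified, case), b = 835 (Notified, non-case), c = 330 (Not notified, case), d = 1159.
OR = (a·d)/(b·c) = (2340 × 1159) / (835 × 330) = 2712060 / 275550 = 9.84235
The odds of app open within 24 h are about 9.84 times as high in the notified group.

9.84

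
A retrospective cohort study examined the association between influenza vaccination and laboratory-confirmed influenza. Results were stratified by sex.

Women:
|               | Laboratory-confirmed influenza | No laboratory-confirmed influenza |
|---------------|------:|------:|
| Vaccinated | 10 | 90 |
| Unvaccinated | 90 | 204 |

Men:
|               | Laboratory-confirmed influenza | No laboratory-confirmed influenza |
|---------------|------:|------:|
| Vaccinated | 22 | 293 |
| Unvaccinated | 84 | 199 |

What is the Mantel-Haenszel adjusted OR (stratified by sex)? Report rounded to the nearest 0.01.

0.20

OR_MH = Σ(aᵢdᵢ/nᵢ) / Σ(bᵢcᵢ/nᵢ), where nᵢ is the stratum total.
Stratum 1 (Women): n = 394; a·d/n = 10·204/394 = 5.1777; b·c/n = 90·90/394 = 20.5584
Stratum 2 (Men): n = 598; a·d/n = 22·199/598 = 7.3211; b·c/n = 293·84/598 = 41.1572
OR_MH = (5.1777 + 7.3211) / (20.5584 + 41.1572) = 12.4987 / 61.7156 = 0.20252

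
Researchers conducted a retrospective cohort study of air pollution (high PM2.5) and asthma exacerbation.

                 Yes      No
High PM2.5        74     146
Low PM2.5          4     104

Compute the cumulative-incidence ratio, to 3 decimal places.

Cells: a = 74, b = 146, c = 4, d = 104.
Risk in exposed = 74/220 = 0.33636; risk in unexposed = 4/108 = 0.03704.
RR = 0.33636 / 0.03704 = 9.08182
The risk among the exposed is 9.08 times that among the unexposed.

9.082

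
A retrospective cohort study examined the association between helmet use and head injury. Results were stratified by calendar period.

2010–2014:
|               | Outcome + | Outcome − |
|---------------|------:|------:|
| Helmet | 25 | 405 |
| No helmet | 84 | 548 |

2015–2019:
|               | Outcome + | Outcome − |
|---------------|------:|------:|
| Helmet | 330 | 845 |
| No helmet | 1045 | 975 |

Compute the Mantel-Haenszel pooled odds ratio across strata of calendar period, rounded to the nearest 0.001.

0.368

OR_MH = Σ(aᵢdᵢ/nᵢ) / Σ(bᵢcᵢ/nᵢ), where nᵢ is the stratum total.
Stratum 1 (2010–2014): n = 1062; a·d/n = 25·548/1062 = 12.9002; b·c/n = 405·84/1062 = 32.0339
Stratum 2 (2015–2019): n = 3195; a·d/n = 330·975/3195 = 100.7042; b·c/n = 845·1045/3195 = 276.3772
OR_MH = (12.9002 + 100.7042) / (32.0339 + 276.3772) = 113.6044 / 308.4111 = 0.36835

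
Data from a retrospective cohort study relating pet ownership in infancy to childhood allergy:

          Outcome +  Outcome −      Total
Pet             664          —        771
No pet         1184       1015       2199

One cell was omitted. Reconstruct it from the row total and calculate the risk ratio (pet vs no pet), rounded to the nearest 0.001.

1.600

The missing cell is in the exposed row: 771 − 664 = 107.
So a = 664, b = 107, c = 1184, d = 1015.
RR = [a/(a+b)] / [c/(c+d)] = (664/771) / (1184/2199) = 0.86122/0.53843 = 1.59951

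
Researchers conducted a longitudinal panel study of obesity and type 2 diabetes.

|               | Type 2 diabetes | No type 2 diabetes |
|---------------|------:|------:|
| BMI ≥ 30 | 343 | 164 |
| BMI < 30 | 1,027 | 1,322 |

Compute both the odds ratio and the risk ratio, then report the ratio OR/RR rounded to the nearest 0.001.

Cells: a = 343, b = 164, c = 1027, d = 1322.
OR = (343·1322)/(164·1027) = 453446/168428 = 2.69222
Risk in exposed = 343/507 = 0.67653; risk in unexposed = 1027/2349 = 0.43721; RR = 1.54739
OR/RR = 2.69222 / 1.54739 = 1.73985
The outcome is not rare, so the OR lies further from 1 than the RR.

1.740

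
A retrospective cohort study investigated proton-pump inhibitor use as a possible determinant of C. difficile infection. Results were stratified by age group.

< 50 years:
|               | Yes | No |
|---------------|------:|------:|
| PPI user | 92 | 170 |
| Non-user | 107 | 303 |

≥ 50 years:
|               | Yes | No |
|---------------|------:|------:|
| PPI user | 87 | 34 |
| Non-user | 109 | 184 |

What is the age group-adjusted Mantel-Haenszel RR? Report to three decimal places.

RR_MH = Σ(aᵢ·n₀ᵢ/nᵢ) / Σ(cᵢ·n₁ᵢ/nᵢ), with n₁ᵢ = aᵢ+bᵢ (exposed), n₀ᵢ = cᵢ+dᵢ (unexposed), nᵢ = n₁ᵢ+n₀ᵢ.
Stratum 1 (< 50 years): n₁ = 262, n₀ = 410, n = 672; a·n₀/n = 92·410/672 = 56.1310; c·n₁/n = 107·262/672 = 41.7173
Stratum 2 (≥ 50 years): n₁ = 121, n₀ = 293, n = 414; a·n₀/n = 87·293/414 = 61.5725; c·n₁/n = 109·121/414 = 31.8575
RR_MH = (56.1310 + 61.5725) / (41.7173 + 31.8575) = 117.7034 / 73.5747 = 1.59978

1.600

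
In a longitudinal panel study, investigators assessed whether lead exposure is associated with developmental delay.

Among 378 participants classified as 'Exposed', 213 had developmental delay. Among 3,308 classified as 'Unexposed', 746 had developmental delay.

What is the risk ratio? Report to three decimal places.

From the description: a = 213, b = 165, c = 746, d = 2562.
Risk in exposed = 213/378 = 0.56349; risk in unexposed = 746/3308 = 0.22551.
RR = 0.56349 / 0.22551 = 2.49870
The risk among the exposed is 2.50 times that among the unexposed.

2.499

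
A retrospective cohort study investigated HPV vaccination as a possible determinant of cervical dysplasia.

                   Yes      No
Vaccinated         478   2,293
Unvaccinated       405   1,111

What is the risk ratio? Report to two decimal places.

Cells: a = 478, b = 2293, c = 405, d = 1111.
Risk in exposed = 478/2771 = 0.17250; risk in unexposed = 405/1516 = 0.26715.
RR = 0.17250 / 0.26715 = 0.64571
The risk is 35% lower among the exposed than among the unexposed.

0.65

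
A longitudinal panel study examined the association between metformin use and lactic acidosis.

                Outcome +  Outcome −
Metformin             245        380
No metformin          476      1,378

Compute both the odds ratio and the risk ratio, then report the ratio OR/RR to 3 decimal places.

1.222

Cells: a = 245, b = 380, c = 476, d = 1378.
OR = (245·1378)/(380·476) = 337610/180880 = 1.86649
Risk in exposed = 245/625 = 0.39200; risk in unexposed = 476/1854 = 0.25674; RR = 1.52682
OR/RR = 1.86649 / 1.52682 = 1.22246
The outcome is not rare, so the OR lies further from 1 than the RR.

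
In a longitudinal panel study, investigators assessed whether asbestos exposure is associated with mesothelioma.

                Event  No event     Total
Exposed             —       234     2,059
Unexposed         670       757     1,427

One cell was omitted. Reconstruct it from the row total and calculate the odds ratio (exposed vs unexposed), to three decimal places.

8.812

The missing cell is in the exposed row: 2059 − 234 = 1825.
So a = 1825, b = 234, c = 670, d = 757.
OR = (a·d)/(b·c) = (1825 × 757) / (234 × 670) = 1381525 / 156780 = 8.81187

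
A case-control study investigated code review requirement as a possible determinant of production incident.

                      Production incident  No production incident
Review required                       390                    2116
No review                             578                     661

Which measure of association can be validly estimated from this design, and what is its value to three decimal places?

0.211

Cells: a = 390, b = 2116, c = 578, d = 661.
This is a case-control study: participants were sampled on outcome status, so risks in the source population cannot be estimated directly — relative risk is not valid here. The odds ratio is the appropriate measure.
OR = (a·d)/(b·c) = (390 × 661) / (2116 × 578) = 257790 / 1223048 = 0.21078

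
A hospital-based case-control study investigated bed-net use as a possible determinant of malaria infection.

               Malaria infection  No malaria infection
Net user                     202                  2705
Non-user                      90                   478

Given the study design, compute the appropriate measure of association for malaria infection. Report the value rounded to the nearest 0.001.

0.397

Cells: a = 202, b = 2705, c = 90, d = 478.
This is a hospital-based case-control study: participants were sampled on outcome status, so risks in the source population cannot be estimated directly — relative risk is not valid here. The odds ratio is the appropriate measure.
OR = (a·d)/(b·c) = (202 × 478) / (2705 × 90) = 96556 / 243450 = 0.39662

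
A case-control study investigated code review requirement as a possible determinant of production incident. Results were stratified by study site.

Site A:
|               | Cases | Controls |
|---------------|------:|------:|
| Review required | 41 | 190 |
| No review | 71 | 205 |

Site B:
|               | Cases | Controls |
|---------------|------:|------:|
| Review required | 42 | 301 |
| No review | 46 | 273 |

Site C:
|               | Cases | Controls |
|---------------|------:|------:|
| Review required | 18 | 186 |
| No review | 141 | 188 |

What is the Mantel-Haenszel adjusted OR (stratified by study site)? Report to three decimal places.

OR_MH = Σ(aᵢdᵢ/nᵢ) / Σ(bᵢcᵢ/nᵢ), where nᵢ is the stratum total.
Stratum 1 (Site A): n = 507; a·d/n = 41·205/507 = 16.5779; b·c/n = 190·71/507 = 26.6075
Stratum 2 (Site B): n = 662; a·d/n = 42·273/662 = 17.3202; b·c/n = 301·46/662 = 20.9154
Stratum 3 (Site C): n = 533; a·d/n = 18·188/533 = 6.3490; b·c/n = 186·141/533 = 49.2045
OR_MH = (16.5779 + 17.3202 + 6.3490) / (26.6075 + 20.9154 + 49.2045) = 40.2471 / 96.7274 = 0.41609

0.416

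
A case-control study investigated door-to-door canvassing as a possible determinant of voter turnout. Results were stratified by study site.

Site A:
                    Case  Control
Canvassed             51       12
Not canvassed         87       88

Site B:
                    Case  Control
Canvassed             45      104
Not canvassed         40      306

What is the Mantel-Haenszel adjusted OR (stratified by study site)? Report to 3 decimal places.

3.649

OR_MH = Σ(aᵢdᵢ/nᵢ) / Σ(bᵢcᵢ/nᵢ), where nᵢ is the stratum total.
Stratum 1 (Site A): n = 238; a·d/n = 51·88/238 = 18.8571; b·c/n = 12·87/238 = 4.3866
Stratum 2 (Site B): n = 495; a·d/n = 45·306/495 = 27.8182; b·c/n = 104·40/495 = 8.4040
OR_MH = (18.8571 + 27.8182) / (4.3866 + 8.4040) = 46.6753 / 12.7906 = 3.64919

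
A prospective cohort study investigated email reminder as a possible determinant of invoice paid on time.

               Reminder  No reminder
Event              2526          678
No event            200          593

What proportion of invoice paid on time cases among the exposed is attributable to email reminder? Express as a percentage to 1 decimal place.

Reading the table with exposure as columns: a = 2526 (Reminder, case), b = 200 (Reminder, non-case), c = 678 (No reminder, case), d = 593.
Risk in exposed = 2526/2726 = 0.92663; risk in unexposed = 678/1271 = 0.53344.
RR = 0.92663/0.53344 = 1.73709
AR% = (RR − 1)/RR × 100 = (1.73709 − 1)/1.73709 × 100 = 42.4326%

42.4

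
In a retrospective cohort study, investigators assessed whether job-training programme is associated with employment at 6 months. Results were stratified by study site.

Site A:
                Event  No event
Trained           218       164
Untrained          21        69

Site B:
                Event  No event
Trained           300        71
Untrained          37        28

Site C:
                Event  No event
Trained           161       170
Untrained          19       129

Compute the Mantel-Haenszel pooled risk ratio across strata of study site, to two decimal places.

RR_MH = Σ(aᵢ·n₀ᵢ/nᵢ) / Σ(cᵢ·n₁ᵢ/nᵢ), with n₁ᵢ = aᵢ+bᵢ (exposed), n₀ᵢ = cᵢ+dᵢ (unexposed), nᵢ = n₁ᵢ+n₀ᵢ.
Stratum 1 (Site A): n₁ = 382, n₀ = 90, n = 472; a·n₀/n = 218·90/472 = 41.5678; c·n₁/n = 21·382/472 = 16.9958
Stratum 2 (Site B): n₁ = 371, n₀ = 65, n = 436; a·n₀/n = 300·65/436 = 44.7248; c·n₁/n = 37·371/436 = 31.4839
Stratum 3 (Site C): n₁ = 331, n₀ = 148, n = 479; a·n₀/n = 161·148/479 = 49.7453; c·n₁/n = 19·331/479 = 13.1294
RR_MH = (41.5678 + 44.7248 + 49.7453) / (16.9958 + 31.4839 + 13.1294) = 136.0379 / 61.6091 = 2.20808

2.21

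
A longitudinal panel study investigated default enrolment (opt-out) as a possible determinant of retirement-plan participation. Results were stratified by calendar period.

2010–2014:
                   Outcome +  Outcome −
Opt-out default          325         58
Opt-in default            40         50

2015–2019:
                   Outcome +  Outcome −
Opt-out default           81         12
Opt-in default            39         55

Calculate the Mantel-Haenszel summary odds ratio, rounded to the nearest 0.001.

7.854

OR_MH = Σ(aᵢdᵢ/nᵢ) / Σ(bᵢcᵢ/nᵢ), where nᵢ is the stratum total.
Stratum 1 (2010–2014): n = 473; a·d/n = 325·50/473 = 34.3552; b·c/n = 58·40/473 = 4.9049
Stratum 2 (2015–2019): n = 187; a·d/n = 81·55/187 = 23.8235; b·c/n = 12·39/187 = 2.5027
OR_MH = (34.3552 + 23.8235) / (4.9049 + 2.5027) = 58.1787 / 7.4075 = 7.85399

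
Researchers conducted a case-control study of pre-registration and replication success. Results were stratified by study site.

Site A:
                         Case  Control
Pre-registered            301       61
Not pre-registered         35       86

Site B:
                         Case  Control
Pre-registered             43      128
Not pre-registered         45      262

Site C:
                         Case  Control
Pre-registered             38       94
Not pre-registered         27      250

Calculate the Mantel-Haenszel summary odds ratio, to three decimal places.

4.427

OR_MH = Σ(aᵢdᵢ/nᵢ) / Σ(bᵢcᵢ/nᵢ), where nᵢ is the stratum total.
Stratum 1 (Site A): n = 483; a·d/n = 301·86/483 = 53.5942; b·c/n = 61·35/483 = 4.4203
Stratum 2 (Site B): n = 478; a·d/n = 43·262/478 = 23.5690; b·c/n = 128·45/478 = 12.0502
Stratum 3 (Site C): n = 409; a·d/n = 38·250/409 = 23.2274; b·c/n = 94·27/409 = 6.2054
OR_MH = (53.5942 + 23.5690 + 23.2274) / (4.4203 + 12.0502 + 6.2054) = 100.3906 / 22.6759 = 4.42720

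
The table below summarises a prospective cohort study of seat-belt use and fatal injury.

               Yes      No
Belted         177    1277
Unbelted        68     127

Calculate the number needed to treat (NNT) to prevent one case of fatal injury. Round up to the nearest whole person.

5

Risk in treated group = 177/1454 = 0.12173; risk in control = 68/195 = 0.34872.
Absolute risk reduction = 0.34872 − 0.12173 = 0.22698
NNT = 1 / ARR = 1 / 0.22698 = 4.406 → round up → 5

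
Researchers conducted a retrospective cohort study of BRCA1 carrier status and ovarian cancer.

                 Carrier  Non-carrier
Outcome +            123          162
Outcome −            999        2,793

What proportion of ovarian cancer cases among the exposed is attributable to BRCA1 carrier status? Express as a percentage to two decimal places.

Reading the table with exposure as columns: a = 123 (Carrier, case), b = 999 (Carrier, non-case), c = 162 (Non-carrier, case), d = 2793.
Risk in exposed = 123/1122 = 0.10963; risk in unexposed = 162/2955 = 0.05482.
RR = 0.10963/0.05482 = 1.99965
AR% = (RR − 1)/RR × 100 = (1.99965 − 1)/1.99965 × 100 = 49.9913%

49.99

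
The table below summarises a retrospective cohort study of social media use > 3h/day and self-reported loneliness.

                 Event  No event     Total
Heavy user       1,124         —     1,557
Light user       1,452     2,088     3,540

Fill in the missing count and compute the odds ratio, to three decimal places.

3.733

The missing cell is in the exposed row: 1557 − 1124 = 433.
So a = 1124, b = 433, c = 1452, d = 2088.
OR = (a·d)/(b·c) = (1124 × 2088) / (433 × 1452) = 2346912 / 628716 = 3.73287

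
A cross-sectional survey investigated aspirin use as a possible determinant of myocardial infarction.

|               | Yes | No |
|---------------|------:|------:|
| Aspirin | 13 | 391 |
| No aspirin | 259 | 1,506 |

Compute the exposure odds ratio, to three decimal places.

Cells: a = 13, b = 391, c = 259, d = 1506.
OR = (a·d)/(b·c) = (13 × 1506) / (391 × 259) = 19578 / 101269 = 0.19333
Exposure is associated with lower odds of myocardial infarction (OR = 0.19 < 1).

0.193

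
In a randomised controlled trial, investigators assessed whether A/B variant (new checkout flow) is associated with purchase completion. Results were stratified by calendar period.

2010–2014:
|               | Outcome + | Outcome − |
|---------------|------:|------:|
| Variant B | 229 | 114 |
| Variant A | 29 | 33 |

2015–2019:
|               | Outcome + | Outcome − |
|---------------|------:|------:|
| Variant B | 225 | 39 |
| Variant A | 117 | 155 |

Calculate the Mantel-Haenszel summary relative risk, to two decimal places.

RR_MH = Σ(aᵢ·n₀ᵢ/nᵢ) / Σ(cᵢ·n₁ᵢ/nᵢ), with n₁ᵢ = aᵢ+bᵢ (exposed), n₀ᵢ = cᵢ+dᵢ (unexposed), nᵢ = n₁ᵢ+n₀ᵢ.
Stratum 1 (2010–2014): n₁ = 343, n₀ = 62, n = 405; a·n₀/n = 229·62/405 = 35.0568; c·n₁/n = 29·343/405 = 24.5605
Stratum 2 (2015–2019): n₁ = 264, n₀ = 272, n = 536; a·n₀/n = 225·272/536 = 114.1791; c·n₁/n = 117·264/536 = 57.6269
RR_MH = (35.0568 + 114.1791) / (24.5605 + 57.6269) = 149.2359 / 82.1874 = 1.81580

1.82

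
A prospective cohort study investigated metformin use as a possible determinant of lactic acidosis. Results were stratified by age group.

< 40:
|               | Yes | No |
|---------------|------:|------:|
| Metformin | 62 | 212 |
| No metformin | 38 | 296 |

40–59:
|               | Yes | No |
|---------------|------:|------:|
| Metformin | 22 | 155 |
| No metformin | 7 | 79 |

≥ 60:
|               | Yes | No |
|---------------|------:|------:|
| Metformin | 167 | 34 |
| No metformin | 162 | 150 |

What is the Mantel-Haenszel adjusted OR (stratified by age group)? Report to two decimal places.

OR_MH = Σ(aᵢdᵢ/nᵢ) / Σ(bᵢcᵢ/nᵢ), where nᵢ is the stratum total.
Stratum 1 (< 40): n = 608; a·d/n = 62·296/608 = 30.1842; b·c/n = 212·38/608 = 13.2500
Stratum 2 (40–59): n = 263; a·d/n = 22·79/263 = 6.6084; b·c/n = 155·7/263 = 4.1255
Stratum 3 (≥ 60): n = 513; a·d/n = 167·150/513 = 48.8304; b·c/n = 34·162/513 = 10.7368
OR_MH = (30.1842 + 6.6084 + 48.8304) / (13.2500 + 4.1255 + 10.7368) = 85.6230 / 28.1123 = 3.04575

3.05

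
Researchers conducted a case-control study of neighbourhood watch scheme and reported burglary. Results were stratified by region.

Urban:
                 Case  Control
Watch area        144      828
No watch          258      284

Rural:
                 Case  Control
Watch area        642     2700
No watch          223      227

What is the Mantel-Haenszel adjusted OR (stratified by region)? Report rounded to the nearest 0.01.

OR_MH = Σ(aᵢdᵢ/nᵢ) / Σ(bᵢcᵢ/nᵢ), where nᵢ is the stratum total.
Stratum 1 (Urban): n = 1514; a·d/n = 144·284/1514 = 27.0119; b·c/n = 828·258/1514 = 141.0991
Stratum 2 (Rural): n = 3792; a·d/n = 642·227/3792 = 38.4320; b·c/n = 2700·223/3792 = 158.7816
OR_MH = (27.0119 + 38.4320) / (141.0991 + 158.7816) = 65.4439 / 299.8807 = 0.21823

0.22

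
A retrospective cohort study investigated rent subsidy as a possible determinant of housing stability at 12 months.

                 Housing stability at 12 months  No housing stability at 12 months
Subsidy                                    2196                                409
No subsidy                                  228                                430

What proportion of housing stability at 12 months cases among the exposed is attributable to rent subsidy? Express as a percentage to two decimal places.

58.90

Cells: a = 2196, b = 409, c = 228, d = 430.
Risk in exposed = 2196/2605 = 0.84299; risk in unexposed = 228/658 = 0.34650.
RR = 0.84299/0.34650 = 2.43285
AR% = (RR − 1)/RR × 100 = (2.43285 − 1)/2.43285 × 100 = 58.8960%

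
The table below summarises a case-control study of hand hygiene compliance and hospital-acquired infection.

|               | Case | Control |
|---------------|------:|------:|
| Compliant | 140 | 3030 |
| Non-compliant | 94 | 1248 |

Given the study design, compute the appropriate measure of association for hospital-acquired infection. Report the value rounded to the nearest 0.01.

Cells: a = 140, b = 3030, c = 94, d = 1248.
This is a case-control study: participants were sampled on outcome status, so risks in the source population cannot be estimated directly — relative risk is not valid here. The odds ratio is the appropriate measure.
OR = (a·d)/(b·c) = (140 × 1248) / (3030 × 94) = 174720 / 284820 = 0.61344

0.61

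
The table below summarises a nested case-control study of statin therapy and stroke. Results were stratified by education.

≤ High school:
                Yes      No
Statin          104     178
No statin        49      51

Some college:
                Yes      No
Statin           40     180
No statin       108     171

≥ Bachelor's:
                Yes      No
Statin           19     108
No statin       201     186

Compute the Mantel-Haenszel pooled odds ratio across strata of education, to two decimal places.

0.33

OR_MH = Σ(aᵢdᵢ/nᵢ) / Σ(bᵢcᵢ/nᵢ), where nᵢ is the stratum total.
Stratum 1 (≤ High school): n = 382; a·d/n = 104·51/382 = 13.8848; b·c/n = 178·49/382 = 22.8325
Stratum 2 (Some college): n = 499; a·d/n = 40·171/499 = 13.7074; b·c/n = 180·108/499 = 38.9579
Stratum 3 (≥ Bachelor's): n = 514; a·d/n = 19·186/514 = 6.8755; b·c/n = 108·201/514 = 42.2335
OR_MH = (13.8848 + 13.7074 + 6.8755) / (22.8325 + 38.9579 + 42.2335) = 34.4677 / 104.0238 = 0.33134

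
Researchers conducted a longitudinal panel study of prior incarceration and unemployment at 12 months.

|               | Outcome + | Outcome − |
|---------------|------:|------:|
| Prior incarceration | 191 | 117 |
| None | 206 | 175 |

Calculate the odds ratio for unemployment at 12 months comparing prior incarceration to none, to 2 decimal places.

1.39

Cells: a = 191, b = 117, c = 206, d = 175.
OR = (a·d)/(b·c) = (191 × 175) / (117 × 206) = 33425 / 24102 = 1.38681
The odds of unemployment at 12 months are about 1.39 times as high in the prior incarceration group.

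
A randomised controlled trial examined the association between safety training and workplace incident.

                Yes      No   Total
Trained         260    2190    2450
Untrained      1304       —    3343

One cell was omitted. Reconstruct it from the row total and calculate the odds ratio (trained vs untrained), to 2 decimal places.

0.19

The missing cell is in the unexposed row: 3343 − 1304 = 2039.
So a = 260, b = 2190, c = 1304, d = 2039.
OR = (a·d)/(b·c) = (260 × 2039) / (2190 × 1304) = 530140 / 2855760 = 0.18564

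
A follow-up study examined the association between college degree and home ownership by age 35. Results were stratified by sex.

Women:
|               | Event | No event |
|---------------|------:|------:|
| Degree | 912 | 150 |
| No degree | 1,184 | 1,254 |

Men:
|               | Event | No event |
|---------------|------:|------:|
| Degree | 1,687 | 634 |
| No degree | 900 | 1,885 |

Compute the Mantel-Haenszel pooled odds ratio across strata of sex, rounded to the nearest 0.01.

5.84

OR_MH = Σ(aᵢdᵢ/nᵢ) / Σ(bᵢcᵢ/nᵢ), where nᵢ is the stratum total.
Stratum 1 (Women): n = 3500; a·d/n = 912·1254/3500 = 326.7566; b·c/n = 150·1184/3500 = 50.7429
Stratum 2 (Men): n = 5106; a·d/n = 1687·1885/5106 = 622.7957; b·c/n = 634·900/5106 = 111.7509
OR_MH = (326.7566 + 622.7957) / (50.7429 + 111.7509) = 949.5523 / 162.4937 = 5.84362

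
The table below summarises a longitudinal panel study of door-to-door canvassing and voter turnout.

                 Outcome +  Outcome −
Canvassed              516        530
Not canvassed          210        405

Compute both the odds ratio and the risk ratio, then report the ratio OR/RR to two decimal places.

1.30

Cells: a = 516, b = 530, c = 210, d = 405.
OR = (516·405)/(530·210) = 208980/111300 = 1.87763
Risk in exposed = 516/1046 = 0.49331; risk in unexposed = 210/615 = 0.34146; RR = 1.44469
OR/RR = 1.87763 / 1.44469 = 1.29968
The outcome is not rare, so the OR lies further from 1 than the RR.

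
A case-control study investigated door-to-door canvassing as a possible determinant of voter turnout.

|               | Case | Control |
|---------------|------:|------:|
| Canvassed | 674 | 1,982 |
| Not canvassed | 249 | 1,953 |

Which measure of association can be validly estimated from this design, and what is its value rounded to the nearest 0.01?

Cells: a = 674, b = 1982, c = 249, d = 1953.
This is a case-control study: participants were sampled on outcome status, so risks in the source population cannot be estimated directly — relative risk is not valid here. The odds ratio is the appropriate measure.
OR = (a·d)/(b·c) = (674 × 1953) / (1982 × 249) = 1316322 / 493518 = 2.66722

2.67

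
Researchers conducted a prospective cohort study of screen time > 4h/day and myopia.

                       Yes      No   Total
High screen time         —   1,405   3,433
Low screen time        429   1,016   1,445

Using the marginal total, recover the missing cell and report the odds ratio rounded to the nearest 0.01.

The missing cell is in the exposed row: 3433 − 1405 = 2028.
So a = 2028, b = 1405, c = 429, d = 1016.
OR = (a·d)/(b·c) = (2028 × 1016) / (1405 × 429) = 2060448 / 602745 = 3.41844

3.42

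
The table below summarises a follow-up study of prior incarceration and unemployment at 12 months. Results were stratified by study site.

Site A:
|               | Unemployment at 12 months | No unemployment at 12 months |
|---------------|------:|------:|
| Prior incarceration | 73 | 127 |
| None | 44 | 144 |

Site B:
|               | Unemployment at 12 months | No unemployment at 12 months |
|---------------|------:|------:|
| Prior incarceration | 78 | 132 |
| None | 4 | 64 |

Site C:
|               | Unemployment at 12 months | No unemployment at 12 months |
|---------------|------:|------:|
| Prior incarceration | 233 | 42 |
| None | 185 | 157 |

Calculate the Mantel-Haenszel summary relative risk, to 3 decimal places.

1.698

RR_MH = Σ(aᵢ·n₀ᵢ/nᵢ) / Σ(cᵢ·n₁ᵢ/nᵢ), with n₁ᵢ = aᵢ+bᵢ (exposed), n₀ᵢ = cᵢ+dᵢ (unexposed), nᵢ = n₁ᵢ+n₀ᵢ.
Stratum 1 (Site A): n₁ = 200, n₀ = 188, n = 388; a·n₀/n = 73·188/388 = 35.3711; c·n₁/n = 44·200/388 = 22.6804
Stratum 2 (Site B): n₁ = 210, n₀ = 68, n = 278; a·n₀/n = 78·68/278 = 19.0791; c·n₁/n = 4·210/278 = 3.0216
Stratum 3 (Site C): n₁ = 275, n₀ = 342, n = 617; a·n₀/n = 233·342/617 = 129.1507; c·n₁/n = 185·275/617 = 82.4554
RR_MH = (35.3711 + 19.0791 + 129.1507) / (22.6804 + 3.0216 + 82.4554) = 183.6010 / 108.1574 = 1.69753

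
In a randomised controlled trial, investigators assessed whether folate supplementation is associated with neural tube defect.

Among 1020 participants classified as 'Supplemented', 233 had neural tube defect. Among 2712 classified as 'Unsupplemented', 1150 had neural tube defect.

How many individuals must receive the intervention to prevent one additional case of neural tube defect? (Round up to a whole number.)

Risk in treated group = 233/1020 = 0.22843; risk in control = 1150/2712 = 0.42404.
Absolute risk reduction = 0.42404 − 0.22843 = 0.19561
NNT = 1 / ARR = 1 / 0.19561 = 5.112 → round up → 6

6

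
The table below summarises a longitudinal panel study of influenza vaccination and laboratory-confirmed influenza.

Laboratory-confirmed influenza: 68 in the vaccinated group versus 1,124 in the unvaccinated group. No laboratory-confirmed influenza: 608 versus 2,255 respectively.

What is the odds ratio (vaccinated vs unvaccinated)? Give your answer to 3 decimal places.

From the description: a = 68, b = 608, c = 1124, d = 2255.
OR = (a·d)/(b·c) = (68 × 2255) / (608 × 1124) = 153340 / 683392 = 0.22438
Exposure is associated with lower odds of laboratory-confirmed influenza (OR = 0.22 < 1).

0.224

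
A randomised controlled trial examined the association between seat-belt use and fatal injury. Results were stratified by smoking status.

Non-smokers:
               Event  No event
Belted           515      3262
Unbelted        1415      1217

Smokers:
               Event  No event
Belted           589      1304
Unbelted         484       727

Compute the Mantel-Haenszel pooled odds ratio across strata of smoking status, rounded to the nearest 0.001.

0.255

OR_MH = Σ(aᵢdᵢ/nᵢ) / Σ(bᵢcᵢ/nᵢ), where nᵢ is the stratum total.
Stratum 1 (Non-smokers): n = 6409; a·d/n = 515·1217/6409 = 97.7929; b·c/n = 3262·1415/6409 = 720.1950
Stratum 2 (Smokers): n = 3104; a·d/n = 589·727/3104 = 137.9520; b·c/n = 1304·484/3104 = 203.3299
OR_MH = (97.7929 + 137.9520) / (720.1950 + 203.3299) = 235.7449 / 923.5249 = 0.25527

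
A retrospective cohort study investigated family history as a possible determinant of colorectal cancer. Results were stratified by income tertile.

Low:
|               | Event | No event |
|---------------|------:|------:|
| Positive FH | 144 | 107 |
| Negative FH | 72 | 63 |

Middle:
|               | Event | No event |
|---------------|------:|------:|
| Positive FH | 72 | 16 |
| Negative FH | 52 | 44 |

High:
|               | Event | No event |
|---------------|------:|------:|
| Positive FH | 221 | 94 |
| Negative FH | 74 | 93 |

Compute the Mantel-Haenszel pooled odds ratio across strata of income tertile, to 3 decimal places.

2.142

OR_MH = Σ(aᵢdᵢ/nᵢ) / Σ(bᵢcᵢ/nᵢ), where nᵢ is the stratum total.
Stratum 1 (Low): n = 386; a·d/n = 144·63/386 = 23.5026; b·c/n = 107·72/386 = 19.9585
Stratum 2 (Middle): n = 184; a·d/n = 72·44/184 = 17.2174; b·c/n = 16·52/184 = 4.5217
Stratum 3 (High): n = 482; a·d/n = 221·93/482 = 42.6411; b·c/n = 94·74/482 = 14.4315
OR_MH = (23.5026 + 17.2174 + 42.6411) / (19.9585 + 4.5217 + 14.4315) = 83.3611 / 38.9118 = 2.14231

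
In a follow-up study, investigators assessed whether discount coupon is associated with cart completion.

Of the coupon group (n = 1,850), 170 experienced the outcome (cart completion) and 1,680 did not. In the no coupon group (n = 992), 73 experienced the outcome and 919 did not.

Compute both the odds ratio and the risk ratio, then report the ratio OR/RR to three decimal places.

From the description: a = 170, b = 1680, c = 73, d = 919.
OR = (170·919)/(1680·73) = 156230/122640 = 1.27389
Risk in exposed = 170/1850 = 0.09189; risk in unexposed = 73/992 = 0.07359; RR = 1.24872
OR/RR = 1.27389 / 1.24872 = 1.02016
The outcome is rare in both groups, so OR ≈ RR (ratio near 1).

1.020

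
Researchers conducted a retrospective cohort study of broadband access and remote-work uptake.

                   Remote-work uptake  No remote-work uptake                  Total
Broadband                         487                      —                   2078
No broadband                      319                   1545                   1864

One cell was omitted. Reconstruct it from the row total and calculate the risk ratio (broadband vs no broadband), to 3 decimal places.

1.369

The missing cell is in the exposed row: 2078 − 487 = 1591.
So a = 487, b = 1591, c = 319, d = 1545.
RR = [a/(a+b)] / [c/(c+d)] = (487/2078) / (319/1864) = 0.23436/0.17114 = 1.36943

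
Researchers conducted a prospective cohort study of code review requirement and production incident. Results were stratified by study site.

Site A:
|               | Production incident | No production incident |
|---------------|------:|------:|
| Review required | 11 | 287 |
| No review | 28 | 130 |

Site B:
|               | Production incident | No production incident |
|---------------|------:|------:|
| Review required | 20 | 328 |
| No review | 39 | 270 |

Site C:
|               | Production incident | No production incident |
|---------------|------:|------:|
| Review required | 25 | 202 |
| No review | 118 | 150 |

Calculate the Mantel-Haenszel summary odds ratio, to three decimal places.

OR_MH = Σ(aᵢdᵢ/nᵢ) / Σ(bᵢcᵢ/nᵢ), where nᵢ is the stratum total.
Stratum 1 (Site A): n = 456; a·d/n = 11·130/456 = 3.1360; b·c/n = 287·28/456 = 17.6228
Stratum 2 (Site B): n = 657; a·d/n = 20·270/657 = 8.2192; b·c/n = 328·39/657 = 19.4703
Stratum 3 (Site C): n = 495; a·d/n = 25·150/495 = 7.5758; b·c/n = 202·118/495 = 48.1535
OR_MH = (3.1360 + 8.2192 + 7.5758) / (17.6228 + 19.4703 + 48.1535) = 18.9309 / 85.2467 = 0.22207

0.222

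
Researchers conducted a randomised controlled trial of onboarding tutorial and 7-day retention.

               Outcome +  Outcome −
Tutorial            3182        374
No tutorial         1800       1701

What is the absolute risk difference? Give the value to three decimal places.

Cells: a = 3182, b = 374, c = 1800, d = 1701.
Risk in exposed = 3182/3556 = 0.894826; risk in unexposed = 1800/3501 = 0.514139.
Risk difference = 0.894826 − 0.514139 = 0.380687

0.381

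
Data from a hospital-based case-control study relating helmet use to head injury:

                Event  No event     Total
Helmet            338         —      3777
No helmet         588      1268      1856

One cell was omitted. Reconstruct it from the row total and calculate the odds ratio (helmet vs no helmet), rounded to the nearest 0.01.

The missing cell is in the exposed row: 3777 − 338 = 3439.
So a = 338, b = 3439, c = 588, d = 1268.
OR = (a·d)/(b·c) = (338 × 1268) / (3439 × 588) = 428584 / 2022132 = 0.21195

0.21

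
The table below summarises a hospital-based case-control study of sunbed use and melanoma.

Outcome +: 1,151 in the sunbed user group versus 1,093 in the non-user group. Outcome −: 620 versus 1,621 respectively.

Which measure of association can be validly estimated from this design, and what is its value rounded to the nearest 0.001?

From the description: a = 1151, b = 620, c = 1093, d = 1621.
This is a hospital-based case-control study: participants were sampled on outcome status, so risks in the source population cannot be estimated directly — relative risk is not valid here. The odds ratio is the appropriate measure.
OR = (a·d)/(b·c) = (1151 × 1621) / (620 × 1093) = 1865771 / 677660 = 2.75326

2.753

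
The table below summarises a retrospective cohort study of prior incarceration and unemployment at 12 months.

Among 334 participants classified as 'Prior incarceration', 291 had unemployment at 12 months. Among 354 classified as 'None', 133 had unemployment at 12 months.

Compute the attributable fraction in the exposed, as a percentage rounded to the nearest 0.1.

From the description: a = 291, b = 43, c = 133, d = 221.
Risk in exposed = 291/334 = 0.87126; risk in unexposed = 133/354 = 0.37571.
RR = 0.87126/0.37571 = 2.31899
AR% = (RR − 1)/RR × 100 = (2.31899 − 1)/2.31899 × 100 = 56.8777%

56.9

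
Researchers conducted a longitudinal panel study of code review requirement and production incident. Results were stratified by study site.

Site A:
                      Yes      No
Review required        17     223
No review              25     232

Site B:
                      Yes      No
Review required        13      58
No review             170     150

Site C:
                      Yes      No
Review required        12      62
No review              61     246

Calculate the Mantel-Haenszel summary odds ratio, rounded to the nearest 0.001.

OR_MH = Σ(aᵢdᵢ/nᵢ) / Σ(bᵢcᵢ/nᵢ), where nᵢ is the stratum total.
Stratum 1 (Site A): n = 497; a·d/n = 17·232/497 = 7.9356; b·c/n = 223·25/497 = 11.2173
Stratum 2 (Site B): n = 391; a·d/n = 13·150/391 = 4.9872; b·c/n = 58·170/391 = 25.2174
Stratum 3 (Site C): n = 381; a·d/n = 12·246/381 = 7.7480; b·c/n = 62·61/381 = 9.9265
OR_MH = (7.9356 + 4.9872 + 7.7480) / (11.2173 + 25.2174 + 9.9265) = 20.6709 / 46.3612 = 0.44587

0.446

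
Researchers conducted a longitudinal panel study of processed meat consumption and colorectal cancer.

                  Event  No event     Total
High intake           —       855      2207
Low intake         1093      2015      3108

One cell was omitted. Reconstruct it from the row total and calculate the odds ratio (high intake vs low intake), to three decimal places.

2.915

The missing cell is in the exposed row: 2207 − 855 = 1352.
So a = 1352, b = 855, c = 1093, d = 2015.
OR = (a·d)/(b·c) = (1352 × 2015) / (855 × 1093) = 2724280 / 934515 = 2.91518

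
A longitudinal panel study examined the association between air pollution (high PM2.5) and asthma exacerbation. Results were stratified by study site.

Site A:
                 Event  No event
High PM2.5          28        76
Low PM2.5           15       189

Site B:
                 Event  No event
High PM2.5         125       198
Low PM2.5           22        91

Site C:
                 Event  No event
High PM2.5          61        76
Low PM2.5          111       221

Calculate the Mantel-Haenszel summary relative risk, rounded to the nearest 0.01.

1.75

RR_MH = Σ(aᵢ·n₀ᵢ/nᵢ) / Σ(cᵢ·n₁ᵢ/nᵢ), with n₁ᵢ = aᵢ+bᵢ (exposed), n₀ᵢ = cᵢ+dᵢ (unexposed), nᵢ = n₁ᵢ+n₀ᵢ.
Stratum 1 (Site A): n₁ = 104, n₀ = 204, n = 308; a·n₀/n = 28·204/308 = 18.5455; c·n₁/n = 15·104/308 = 5.0649
Stratum 2 (Site B): n₁ = 323, n₀ = 113, n = 436; a·n₀/n = 125·113/436 = 32.3968; c·n₁/n = 22·323/436 = 16.2982
Stratum 3 (Site C): n₁ = 137, n₀ = 332, n = 469; a·n₀/n = 61·332/469 = 43.1812; c·n₁/n = 111·137/469 = 32.4243
RR_MH = (18.5455 + 32.3968 + 43.1812) / (5.0649 + 16.2982 + 32.4243) = 94.1235 / 53.7874 = 1.74992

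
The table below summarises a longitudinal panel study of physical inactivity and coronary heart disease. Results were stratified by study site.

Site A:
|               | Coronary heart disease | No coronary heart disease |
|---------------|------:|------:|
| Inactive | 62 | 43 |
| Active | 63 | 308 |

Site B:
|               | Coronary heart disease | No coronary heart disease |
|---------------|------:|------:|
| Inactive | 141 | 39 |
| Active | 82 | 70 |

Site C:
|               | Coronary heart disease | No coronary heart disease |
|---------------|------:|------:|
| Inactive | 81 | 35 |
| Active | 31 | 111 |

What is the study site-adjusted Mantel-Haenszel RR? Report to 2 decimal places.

2.18

RR_MH = Σ(aᵢ·n₀ᵢ/nᵢ) / Σ(cᵢ·n₁ᵢ/nᵢ), with n₁ᵢ = aᵢ+bᵢ (exposed), n₀ᵢ = cᵢ+dᵢ (unexposed), nᵢ = n₁ᵢ+n₀ᵢ.
Stratum 1 (Site A): n₁ = 105, n₀ = 371, n = 476; a·n₀/n = 62·371/476 = 48.3235; c·n₁/n = 63·105/476 = 13.8971
Stratum 2 (Site B): n₁ = 180, n₀ = 152, n = 332; a·n₀/n = 141·152/332 = 64.5542; c·n₁/n = 82·180/332 = 44.4578
Stratum 3 (Site C): n₁ = 116, n₀ = 142, n = 258; a·n₀/n = 81·142/258 = 44.5814; c·n₁/n = 31·116/258 = 13.9380
RR_MH = (48.3235 + 64.5542 + 44.5814) / (13.8971 + 44.4578 + 13.9380) = 157.4591 / 72.2929 = 2.17807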